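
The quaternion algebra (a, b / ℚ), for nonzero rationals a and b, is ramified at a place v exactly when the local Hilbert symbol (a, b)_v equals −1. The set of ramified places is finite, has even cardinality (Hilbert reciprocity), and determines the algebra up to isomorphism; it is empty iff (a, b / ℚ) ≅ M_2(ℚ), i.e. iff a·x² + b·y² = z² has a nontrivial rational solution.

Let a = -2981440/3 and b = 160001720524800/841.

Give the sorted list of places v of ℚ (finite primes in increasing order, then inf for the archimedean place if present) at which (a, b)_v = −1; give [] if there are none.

[2, 3, 5, 11]

Mod squares: a ≡ -1155, b ≡ 2. Check v ∈ {∞, 2, 3, 5, 7, 11, 29}.
v=3: a=3^-1·(≡2), b=3^2·(≡2) mod 3; (2|3)=-1, (2|3)=-1; (−1)^{-1·2·1}·(-1)^2·(-1)^-1 = -1.
v=5: a=5^1·(≡4), b=5^2·(≡2) mod 5; (4|5)=+1, (2|5)=-1; (−1)^{1·2·2}·(+1)^2·(-1)^1 = -1.
v=∞: -1155 < 0 and 2 > 0  ⇒  (a,b)_∞ = +1.
v=7: a=7^1·(≡3), b=7^2·(≡2) mod 7; (3|7)=-1, (2|7)=+1; (−1)^{1·2·3}·(-1)^2·(+1)^1 = +1.
v=11: a=11^3·(≡5), b=11^6·(≡7) mod 11; (5|11)=+1, (7|11)=-1; (−1)^{3·6·5}·(+1)^6·(-1)^3 = -1.
v=29: a=29^0·(≡7), b=29^-2·(≡21) mod 29; (7|29)=+1, (21|29)=-1; (−1)^{0·-2·14}·(+1)^-2·(-1)^0 = +1.
v=2: v_2(a)=6, v_2(b)=13; units ≡ 5, 1 (mod 8); ε·ε+αω+βω = 0·0+6·0+13·1 ≡ 1  ⇒  (a,b)_2 = -1.
Ram(-1155, 2) = {2, 3, 5, 11}; no ℚ_2-point on the conic.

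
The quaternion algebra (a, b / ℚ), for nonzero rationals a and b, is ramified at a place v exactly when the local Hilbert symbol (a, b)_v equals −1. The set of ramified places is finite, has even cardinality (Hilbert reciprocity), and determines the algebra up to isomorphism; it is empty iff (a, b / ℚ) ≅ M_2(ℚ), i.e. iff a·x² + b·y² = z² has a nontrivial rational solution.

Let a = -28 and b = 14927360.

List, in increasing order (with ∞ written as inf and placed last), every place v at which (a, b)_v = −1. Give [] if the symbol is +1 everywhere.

(a, b) ≡ (-7, 1190) mod (ℚ^×)²; places V = {2, 5, 7, 17, ∞}.
(a,b)_5: α=0, u≡2; β=1, v≡2 (mod 5); (2|5)=-1, (2|5)=-1; sign (−1)^0·-1^1·-1^0 = -1.
(a,b)_2: α=2, β=9; u≡1, v≡3 (mod 8); ε(u)ε(v)=0·1, αω(v)=2·1, βω(u)=9·0; sum ≡ 0  ⇒  +1.
(a,b)_7: α=1, u≡3; β=3, v≡1 (mod 7); (3|7)=-1, (1|7)=+1; sign (−1)^1·-1^3·+1^1 = +1.
(a,b)_∞: sgn(-7)=−, sgn(1190)=+, so +1.
(a,b)_17: α=0, u≡6; β=1, v≡13 (mod 17); (6|17)=-1, (13|17)=+1; sign (−1)^0·-1^1·+1^0 = -1.
|Ram(-7, 1190)| = 2, even; anisotropic at {5, 17}.

[5, 17]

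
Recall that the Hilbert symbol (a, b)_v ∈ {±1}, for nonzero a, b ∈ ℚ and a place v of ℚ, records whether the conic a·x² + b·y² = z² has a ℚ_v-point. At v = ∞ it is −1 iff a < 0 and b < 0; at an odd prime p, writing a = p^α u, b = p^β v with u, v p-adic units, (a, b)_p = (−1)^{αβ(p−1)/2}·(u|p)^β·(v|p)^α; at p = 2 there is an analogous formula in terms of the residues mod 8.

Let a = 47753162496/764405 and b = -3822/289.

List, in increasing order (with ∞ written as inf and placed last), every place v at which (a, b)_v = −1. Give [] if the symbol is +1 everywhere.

Mod squares: a ≡ 195, b ≡ -78. Check v ∈ {∞, 2, 3, 5, 7, 13, 17, 23}.
v=17: a=17^-2·(≡1), b=17^-2·(≡3) mod 17; (1|17)=+1, (3|17)=-1; (−1)^{-2·-2·8}·(+1)^-2·(-1)^-2 = +1.
v=13: a=13^1·(≡7), b=13^1·(≡6) mod 13; (7|13)=-1, (6|13)=-1; (−1)^{1·1·6}·(-1)^1·(-1)^1 = +1.
v=5: a=5^-1·(≡1), b=5^0·(≡2) mod 5; (1|5)=+1, (2|5)=-1; (−1)^{-1·0·2}·(+1)^0·(-1)^-1 = -1.
v=2: v_2(a)=8, v_2(b)=1; units ≡ 3, 1 (mod 8); ε·ε+αω+βω = 1·0+8·0+1·1 ≡ 1  ⇒  (a,b)_2 = -1.
v=23: a=23^-2·(≡21), b=23^0·(≡5) mod 23; (21|23)=-1, (5|23)=-1; (−1)^{-2·0·11}·(-1)^0·(-1)^-2 = +1.
v=∞: 195 > 0 and -78 < 0  ⇒  (a,b)_∞ = +1.
v=3: a=3^15·(≡2), b=3^1·(≡1) mod 3; (2|3)=-1, (1|3)=+1; (−1)^{15·1·1}·(-1)^1·(+1)^15 = +1.
v=7: a=7^0·(≡5), b=7^2·(≡3) mod 7; (5|7)=-1, (3|7)=-1; (−1)^{0·2·3}·(-1)^2·(-1)^0 = +1.
Ram(195, -78) = {2, 5}; no ℚ_2-point on the conic.

[2, 5]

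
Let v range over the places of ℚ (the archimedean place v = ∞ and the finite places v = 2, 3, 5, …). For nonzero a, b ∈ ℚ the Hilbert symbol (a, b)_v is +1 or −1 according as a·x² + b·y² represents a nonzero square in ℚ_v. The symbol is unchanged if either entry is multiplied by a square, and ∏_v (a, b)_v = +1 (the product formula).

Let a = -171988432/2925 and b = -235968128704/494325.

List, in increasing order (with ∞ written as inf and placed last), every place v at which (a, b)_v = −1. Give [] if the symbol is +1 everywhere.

(a, b) ≡ (-481, -3367) mod (ℚ^×)²; places V = {2, 3, 5, 7, 11, 13, 37, ∞}.
(a,b)_5: α=-2, u≡4; β=-2, v≡2 (mod 5); (4|5)=+1, (2|5)=-1; sign (−1)^0·+1^-2·-1^-2 = +1.
(a,b)_13: α=-1, u≡2; β=-3, v≡1 (mod 13); (2|13)=-1, (1|13)=+1; sign (−1)^0·-1^-3·+1^-1 = -1.
(a,b)_2: α=4, β=6; u≡7, v≡1 (mod 8); ε(u)ε(v)=1·0, αω(v)=4·0, βω(u)=6·0; sum ≡ 0  ⇒  +1.
(a,b)_37: α=1, u≡24; β=1, v≡14 (mod 37); (24|37)=-1, (14|37)=-1; sign (−1)^0·-1^1·-1^1 = +1.
(a,b)_7: α=4, u≡1; β=7, v≡4 (mod 7); (1|7)=+1, (4|7)=+1; sign (−1)^0·+1^7·+1^4 = +1.
(a,b)_11: α=2, u≡5; β=2, v≡10 (mod 11); (5|11)=+1, (10|11)=-1; sign (−1)^0·+1^2·-1^2 = +1.
(a,b)_∞: sgn(-481)=−, sgn(-3367)=−, so -1.
(a,b)_3: α=-2, u≡2; β=-2, v≡2 (mod 3); (2|3)=-1, (2|3)=-1; sign (−1)^0·-1^-2·-1^-2 = +1.
Ram(-481, -3367) = {13, ∞}; no ℚ_13-point on the conic.

[13, inf]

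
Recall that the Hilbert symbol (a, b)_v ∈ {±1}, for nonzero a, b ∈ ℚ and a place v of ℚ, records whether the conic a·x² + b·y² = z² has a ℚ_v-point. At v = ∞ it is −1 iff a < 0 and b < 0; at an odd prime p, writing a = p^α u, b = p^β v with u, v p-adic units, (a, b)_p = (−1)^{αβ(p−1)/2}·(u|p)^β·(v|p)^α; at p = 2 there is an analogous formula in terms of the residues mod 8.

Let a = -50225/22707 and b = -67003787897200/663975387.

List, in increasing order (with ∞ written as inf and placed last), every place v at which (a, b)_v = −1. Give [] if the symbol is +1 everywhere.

(a, b) ≡ (-123, -21) mod (ℚ^×)²; places V = {2, 3, 5, 7, 11, 19, 29, 41, ∞}.
(a,b)_2: α=0, β=4; u≡5, v≡3 (mod 8); ε(u)ε(v)=0·1, αω(v)=0·1, βω(u)=4·1; sum ≡ 0  ⇒  +1.
(a,b)_3: α=-3, u≡1; β=-7, v≡2 (mod 3); (1|3)=+1, (2|3)=-1; sign (−1)^1·+1^-7·-1^-3 = +1.
(a,b)_41: α=1, u≡11; β=2, v≡9 (mod 41); (11|41)=-1, (9|41)=+1; sign (−1)^0·-1^2·+1^1 = +1.
(a,b)_7: α=2, u≡3; β=7, v≡1 (mod 7); (3|7)=-1, (1|7)=+1; sign (−1)^0·-1^7·+1^2 = -1.
(a,b)_11: α=0, u≡4; β=2, v≡9 (mod 11); (4|11)=+1, (9|11)=+1; sign (−1)^0·+1^2·+1^0 = +1.
(a,b)_5: α=2, u≡3; β=2, v≡1 (mod 5); (3|5)=-1, (1|5)=+1; sign (−1)^0·-1^2·+1^2 = +1.
(a,b)_19: α=0, u≡15; β=-2, v≡11 (mod 19); (15|19)=-1, (11|19)=+1; sign (−1)^0·-1^-2·+1^0 = +1.
(a,b)_29: α=-2, u≡13; β=-2, v≡21 (mod 29); (13|29)=+1, (21|29)=-1; sign (−1)^0·+1^-2·-1^-2 = +1.
(a,b)_∞: sgn(-123)=−, sgn(-21)=−, so -1.
|Ram(-123, -21)| = 2, even; anisotropic at {7, ∞}.

[7, inf]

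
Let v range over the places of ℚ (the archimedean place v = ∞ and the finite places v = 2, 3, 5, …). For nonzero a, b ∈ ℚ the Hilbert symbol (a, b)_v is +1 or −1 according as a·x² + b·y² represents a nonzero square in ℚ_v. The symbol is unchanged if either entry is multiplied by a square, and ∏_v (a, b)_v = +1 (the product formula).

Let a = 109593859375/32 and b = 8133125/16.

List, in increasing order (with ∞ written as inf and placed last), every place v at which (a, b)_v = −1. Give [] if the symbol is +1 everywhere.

Mod squares: a ≡ 14, b ≡ 77. Check v ∈ {∞, 2, 5, 7, 11, 13}.
v=7: a=7^3·(≡4), b=7^1·(≡4) mod 7; (4|7)=+1, (4|7)=+1; (−1)^{3·1·3}·(+1)^1·(+1)^3 = -1.
v=11: a=11^2·(≡4), b=11^1·(≡2) mod 11; (4|11)=+1, (2|11)=-1; (−1)^{2·1·5}·(+1)^1·(-1)^2 = +1.
v=5: a=5^6·(≡1), b=5^4·(≡3) mod 5; (1|5)=+1, (3|5)=-1; (−1)^{6·4·2}·(+1)^4·(-1)^6 = +1.
v=∞: 14 > 0 and 77 > 0  ⇒  (a,b)_∞ = +1.
v=2: v_2(a)=-5, v_2(b)=-4; units ≡ 7, 5 (mod 8); ε·ε+αω+βω = 1·0+-5·1+-4·0 ≡ 1  ⇒  (a,b)_2 = -1.
v=13: a=13^2·(≡1), b=13^2·(≡4) mod 13; (1|13)=+1, (4|13)=+1; (−1)^{2·2·6}·(+1)^2·(+1)^2 = +1.
Ram(14, 77) = {2, 7}; no ℚ_2-point on the conic.

[2, 7]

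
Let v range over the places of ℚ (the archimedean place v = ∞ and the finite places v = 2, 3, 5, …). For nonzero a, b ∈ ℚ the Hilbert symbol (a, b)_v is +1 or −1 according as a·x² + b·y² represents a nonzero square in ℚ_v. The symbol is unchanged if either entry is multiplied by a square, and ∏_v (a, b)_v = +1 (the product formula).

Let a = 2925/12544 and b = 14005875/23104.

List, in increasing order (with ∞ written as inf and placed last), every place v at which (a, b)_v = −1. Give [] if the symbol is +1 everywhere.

[5, 13]

Mod squares: a ≡ 13, b ≡ 3315. Check v ∈ {∞, 2, 3, 5, 7, 13, 17, 19}.
v=13: a=13^1·(≡9), b=13^3·(≡6) mod 13; (9|13)=+1, (6|13)=-1; (−1)^{1·3·6}·(+1)^3·(-1)^1 = -1.
v=19: a=19^0·(≡14), b=19^-2·(≡9) mod 19; (14|19)=-1, (9|19)=+1; (−1)^{0·-2·9}·(-1)^-2·(+1)^0 = +1.
v=∞: 13 > 0 and 3315 > 0  ⇒  (a,b)_∞ = +1.
v=5: a=5^2·(≡3), b=5^3·(≡3) mod 5; (3|5)=-1, (3|5)=-1; (−1)^{2·3·2}·(-1)^3·(-1)^2 = -1.
v=17: a=17^0·(≡8), b=17^1·(≡4) mod 17; (8|17)=+1, (4|17)=+1; (−1)^{0·1·8}·(+1)^1·(+1)^0 = +1.
v=3: a=3^2·(≡1), b=3^1·(≡1) mod 3; (1|3)=+1, (1|3)=+1; (−1)^{2·1·1}·(+1)^1·(+1)^2 = +1.
v=2: v_2(a)=-8, v_2(b)=-6; units ≡ 5, 3 (mod 8); ε·ε+αω+βω = 0·1+-8·1+-6·1 ≡ 0  ⇒  (a,b)_2 = +1.
v=7: a=7^-2·(≡5), b=7^0·(≡4) mod 7; (5|7)=-1, (4|7)=+1; (−1)^{-2·0·3}·(-1)^0·(+1)^-2 = +1.
(13, 3315 / ℚ) ramifies at {5, 13}: a division algebra.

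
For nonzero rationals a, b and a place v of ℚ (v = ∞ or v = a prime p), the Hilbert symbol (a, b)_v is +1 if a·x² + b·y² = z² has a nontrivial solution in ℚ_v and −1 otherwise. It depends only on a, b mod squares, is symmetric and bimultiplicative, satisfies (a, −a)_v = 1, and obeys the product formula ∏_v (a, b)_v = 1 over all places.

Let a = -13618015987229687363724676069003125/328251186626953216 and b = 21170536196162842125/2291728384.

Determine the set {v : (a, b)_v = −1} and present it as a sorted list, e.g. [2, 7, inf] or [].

[5, 7, 13, 31]

Mod squares: a ≡ -6045, b ≡ 19285. Check v ∈ {∞, 2, 3, 5, 7, 11, 13, 17, 19, 29, 31}.
v=∞: -6045 < 0 and 19285 > 0  ⇒  (a,b)_∞ = +1.
v=5: a=5^5·(≡4), b=5^3·(≡3) mod 5; (4|5)=+1, (3|5)=-1; (−1)^{5·3·2}·(+1)^3·(-1)^5 = -1.
v=29: a=29^6·(≡24), b=29^3·(≡11) mod 29; (24|29)=+1, (11|29)=-1; (−1)^{6·3·14}·(+1)^3·(-1)^6 = +1.
v=2: v_2(a)=-28, v_2(b)=-16; units ≡ 3, 5 (mod 8); ε·ε+αω+βω = 1·0+-28·1+-16·1 ≡ 0  ⇒  (a,b)_2 = +1.
v=7: a=7^4·(≡6), b=7^3·(≡1) mod 7; (6|7)=-1, (1|7)=+1; (−1)^{4·3·3}·(-1)^3·(+1)^4 = -1.
v=19: a=19^2·(≡4), b=19^1·(≡8) mod 19; (4|19)=+1, (8|19)=-1; (−1)^{2·1·9}·(+1)^1·(-1)^2 = +1.
v=11: a=11^-4·(≡5), b=11^-2·(≡2) mod 11; (5|11)=+1, (2|11)=-1; (−1)^{-4·-2·5}·(+1)^-2·(-1)^-4 = +1.
v=31: a=31^3·(≡23), b=31^2·(≡3) mod 31; (23|31)=-1, (3|31)=-1; (−1)^{3·2·15}·(-1)^2·(-1)^3 = -1.
v=13: a=13^3·(≡3), b=13^2·(≡5) mod 13; (3|13)=+1, (5|13)=-1; (−1)^{3·2·6}·(+1)^2·(-1)^3 = -1.
v=17: a=17^-4·(≡7), b=17^-2·(≡14) mod 17; (7|17)=-1, (14|17)=-1; (−1)^{-4·-2·8}·(-1)^-2·(-1)^-4 = +1.
v=3: a=3^17·(≡1), b=3^8·(≡1) mod 3; (1|3)=+1, (1|3)=+1; (−1)^{17·8·1}·(+1)^8·(+1)^17 = +1.
Ram(-6045, 19285) = {5, 7, 13, 31}; no ℚ_5-point on the conic.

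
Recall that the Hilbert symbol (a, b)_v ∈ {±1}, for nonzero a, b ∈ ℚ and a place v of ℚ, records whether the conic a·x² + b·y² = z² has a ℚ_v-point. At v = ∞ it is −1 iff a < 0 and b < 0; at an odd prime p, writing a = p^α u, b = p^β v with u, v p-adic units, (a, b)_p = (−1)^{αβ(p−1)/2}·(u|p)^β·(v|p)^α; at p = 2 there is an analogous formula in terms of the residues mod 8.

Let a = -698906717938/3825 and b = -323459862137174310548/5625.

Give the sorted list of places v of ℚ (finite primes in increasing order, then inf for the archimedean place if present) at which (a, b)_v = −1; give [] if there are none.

[11, 19, 23, inf]

Mod squares: a ≡ -193154, b ≡ -77. Check v ∈ {∞, 2, 3, 5, 7, 11, 13, 17, 19, 23, 31}.
v=5: a=5^-2·(≡4), b=5^-4·(≡3) mod 5; (4|5)=+1, (3|5)=-1; (−1)^{-2·-4·2}·(+1)^-4·(-1)^-2 = +1.
v=19: a=19^1·(≡14), b=19^2·(≡12) mod 19; (14|19)=-1, (12|19)=-1; (−1)^{1·2·9}·(-1)^2·(-1)^1 = -1.
v=7: a=7^0·(≡4), b=7^1·(≡6) mod 7; (4|7)=+1, (6|7)=-1; (−1)^{0·1·3}·(+1)^1·(-1)^0 = +1.
v=23: a=23^3·(≡11), b=23^6·(≡17) mod 23; (11|23)=-1, (17|23)=-1; (−1)^{3·6·11}·(-1)^6·(-1)^3 = -1.
v=31: a=31^2·(≡8), b=31^2·(≡1) mod 31; (8|31)=+1, (1|31)=+1; (−1)^{2·2·15}·(+1)^2·(+1)^2 = +1.
v=17: a=17^-1·(≡14), b=17^0·(≡2) mod 17; (14|17)=-1, (2|17)=+1; (−1)^{-1·0·8}·(-1)^0·(+1)^-1 = +1.
v=11: a=11^2·(≡6), b=11^3·(≡4) mod 11; (6|11)=-1, (4|11)=+1; (−1)^{2·3·5}·(-1)^3·(+1)^2 = -1.
v=∞: -193154 < 0 and -77 < 0  ⇒  (a,b)_∞ = -1.
v=13: a=13^1·(≡10), b=13^2·(≡1) mod 13; (10|13)=+1, (1|13)=+1; (−1)^{1·2·6}·(+1)^2·(+1)^1 = +1.
v=3: a=3^-2·(≡1), b=3^-2·(≡1) mod 3; (1|3)=+1, (1|3)=+1; (−1)^{-2·-2·1}·(+1)^-2·(+1)^-2 = +1.
v=2: v_2(a)=1, v_2(b)=2; units ≡ 7, 3 (mod 8); ε·ε+αω+βω = 1·1+1·1+2·0 ≡ 0  ⇒  (a,b)_2 = +1.
|Ram(-193154, -77)| = 4, even; anisotropic at {11, 19, 23, ∞}.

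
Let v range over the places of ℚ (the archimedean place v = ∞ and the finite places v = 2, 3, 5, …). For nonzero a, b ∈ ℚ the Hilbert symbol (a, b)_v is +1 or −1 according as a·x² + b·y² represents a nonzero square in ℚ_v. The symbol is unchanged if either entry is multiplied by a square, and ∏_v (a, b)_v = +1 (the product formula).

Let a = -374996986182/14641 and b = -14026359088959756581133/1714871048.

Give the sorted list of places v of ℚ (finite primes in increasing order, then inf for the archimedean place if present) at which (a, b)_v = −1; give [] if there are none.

Mod squares: a ≡ -6902, b ≡ -4186. Check v ∈ {∞, 2, 3, 7, 11, 13, 17, 23, 29}.
v=23: a=23^0·(≡15), b=23^1·(≡6) mod 23; (15|23)=-1, (6|23)=+1; (−1)^{0·1·11}·(-1)^1·(+1)^0 = -1.
v=2: v_2(a)=1, v_2(b)=-3; units ≡ 5, 3 (mod 8); ε·ε+αω+βω = 0·1+1·1+-3·1 ≡ 0  ⇒  (a,b)_2 = +1.
v=3: a=3^8·(≡1), b=3^14·(≡2) mod 3; (1|3)=+1, (2|3)=-1; (−1)^{8·14·1}·(+1)^14·(-1)^8 = +1.
v=17: a=17^1·(≡16), b=17^2·(≡13) mod 17; (16|17)=+1, (13|17)=+1; (−1)^{1·2·8}·(+1)^2·(+1)^1 = +1.
v=13: a=13^2·(≡4), b=13^1·(≡3) mod 13; (4|13)=+1, (3|13)=+1; (−1)^{2·1·6}·(+1)^1·(+1)^2 = +1.
v=∞: -6902 < 0 and -4186 < 0  ⇒  (a,b)_∞ = -1.
v=11: a=11^-4·(≡6), b=11^-8·(≡1) mod 11; (6|11)=-1, (1|11)=+1; (−1)^{-4·-8·5}·(-1)^-8·(+1)^-4 = +1.
v=7: a=7^3·(≡4), b=7^9·(≡4) mod 7; (4|7)=+1, (4|7)=+1; (−1)^{3·9·3}·(+1)^9·(+1)^3 = -1.
v=29: a=29^1·(≡23), b=29^2·(≡14) mod 29; (23|29)=+1, (14|29)=-1; (−1)^{1·2·14}·(+1)^2·(-1)^1 = -1.
|Ram(-6902, -4186)| = 4, even; anisotropic at {7, 23, 29, ∞}.

[7, 23, 29, inf]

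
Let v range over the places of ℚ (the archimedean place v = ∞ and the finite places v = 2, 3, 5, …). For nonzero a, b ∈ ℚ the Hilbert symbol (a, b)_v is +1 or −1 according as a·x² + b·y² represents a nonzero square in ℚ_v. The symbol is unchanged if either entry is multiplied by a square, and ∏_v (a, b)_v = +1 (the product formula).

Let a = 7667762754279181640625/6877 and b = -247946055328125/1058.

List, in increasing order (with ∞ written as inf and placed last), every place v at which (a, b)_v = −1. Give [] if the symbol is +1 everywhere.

Mod squares: a ≡ 85085, b ≡ -42. Check v ∈ {∞, 2, 3, 5, 7, 11, 13, 17, 23}.
v=11: a=11^3·(≡6), b=11^2·(≡10) mod 11; (6|11)=-1, (10|11)=-1; (−1)^{3·2·5}·(-1)^2·(-1)^3 = -1.
v=5: a=5^9·(≡3), b=5^6·(≡3) mod 5; (3|5)=-1, (3|5)=-1; (−1)^{9·6·2}·(-1)^6·(-1)^9 = -1.
v=23: a=23^-2·(≡16), b=23^-2·(≡13) mod 23; (16|23)=+1, (13|23)=+1; (−1)^{-2·-2·11}·(+1)^-2·(+1)^-2 = +1.
v=17: a=17^3·(≡10), b=17^2·(≡9) mod 17; (10|17)=-1, (9|17)=+1; (−1)^{3·2·8}·(-1)^2·(+1)^3 = +1.
v=13: a=13^-1·(≡5), b=13^0·(≡3) mod 13; (5|13)=-1, (3|13)=+1; (−1)^{-1·0·6}·(-1)^0·(+1)^-1 = +1.
v=∞: 85085 > 0 and -42 < 0  ⇒  (a,b)_∞ = +1.
v=2: v_2(a)=0, v_2(b)=-1; units ≡ 5, 3 (mod 8); ε·ε+αω+βω = 0·1+0·1+-1·1 ≡ 1  ⇒  (a,b)_2 = -1.
v=3: a=3^6·(≡2), b=3^3·(≡1) mod 3; (2|3)=-1, (1|3)=+1; (−1)^{6·3·1}·(-1)^3·(+1)^6 = -1.
v=7: a=7^7·(≡5), b=7^5·(≡4) mod 7; (5|7)=-1, (4|7)=+1; (−1)^{7·5·3}·(-1)^5·(+1)^7 = +1.
|Ram(85085, -42)| = 4, even; anisotropic at {2, 3, 5, 11}.

[2, 3, 5, 11]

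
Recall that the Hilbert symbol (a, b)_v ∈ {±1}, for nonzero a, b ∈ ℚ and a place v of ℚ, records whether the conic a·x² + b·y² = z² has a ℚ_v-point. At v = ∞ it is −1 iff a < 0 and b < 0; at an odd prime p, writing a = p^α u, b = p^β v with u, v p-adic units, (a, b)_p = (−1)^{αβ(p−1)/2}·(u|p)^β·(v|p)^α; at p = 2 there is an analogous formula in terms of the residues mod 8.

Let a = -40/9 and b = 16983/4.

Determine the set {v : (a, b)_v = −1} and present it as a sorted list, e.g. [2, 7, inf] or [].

[2, 3, 5, 17]

Mod squares: a ≡ -10, b ≡ 1887. Check v ∈ {∞, 2, 3, 5, 17, 37}.
v=17: a=17^0·(≡5), b=17^1·(≡16) mod 17; (5|17)=-1, (16|17)=+1; (−1)^{0·1·8}·(-1)^1·(+1)^0 = -1.
v=5: a=5^1·(≡3), b=5^0·(≡2) mod 5; (3|5)=-1, (2|5)=-1; (−1)^{1·0·2}·(-1)^0·(-1)^1 = -1.
v=∞: -10 < 0 and 1887 > 0  ⇒  (a,b)_∞ = +1.
v=2: v_2(a)=3, v_2(b)=-2; units ≡ 3, 7 (mod 8); ε·ε+αω+βω = 1·1+3·0+-2·1 ≡ 1  ⇒  (a,b)_2 = -1.
v=3: a=3^-2·(≡2), b=3^3·(≡2) mod 3; (2|3)=-1, (2|3)=-1; (−1)^{-2·3·1}·(-1)^3·(-1)^-2 = -1.
v=37: a=37^0·(≡12), b=37^1·(≡13) mod 37; (12|37)=+1, (13|37)=-1; (−1)^{0·1·18}·(+1)^1·(-1)^0 = +1.
|Ram(-10, 1887)| = 4, even; anisotropic at {2, 3, 5, 17}.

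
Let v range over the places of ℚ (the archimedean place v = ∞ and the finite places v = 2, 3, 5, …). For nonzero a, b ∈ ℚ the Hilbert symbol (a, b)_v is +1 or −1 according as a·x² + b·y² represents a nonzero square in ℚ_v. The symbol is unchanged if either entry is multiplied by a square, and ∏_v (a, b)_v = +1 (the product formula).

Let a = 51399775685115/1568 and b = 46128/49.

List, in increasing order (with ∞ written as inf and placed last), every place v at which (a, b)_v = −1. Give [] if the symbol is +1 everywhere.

[3, 5]

Mod squares: a ≡ 1430, b ≡ 3. Check v ∈ {∞, 2, 3, 5, 7, 11, 13, 31}.
v=11: a=11^1·(≡5), b=11^0·(≡1) mod 11; (5|11)=+1, (1|11)=+1; (−1)^{1·0·5}·(+1)^0·(+1)^1 = +1.
v=2: v_2(a)=-5, v_2(b)=4; units ≡ 3, 3 (mod 8); ε·ε+αω+βω = 1·1+-5·1+4·1 ≡ 0  ⇒  (a,b)_2 = +1.
v=∞: 1430 > 0 and 3 > 0  ⇒  (a,b)_∞ = +1.
v=5: a=5^1·(≡1), b=5^0·(≡2) mod 5; (1|5)=+1, (2|5)=-1; (−1)^{1·0·2}·(+1)^0·(-1)^1 = -1.
v=7: a=7^-2·(≡1), b=7^-2·(≡5) mod 7; (1|7)=+1, (5|7)=-1; (−1)^{-2·-2·3}·(+1)^-2·(-1)^-2 = +1.
v=13: a=13^1·(≡7), b=13^0·(≡3) mod 13; (7|13)=-1, (3|13)=+1; (−1)^{1·0·6}·(-1)^0·(+1)^1 = +1.
v=3: a=3^4·(≡2), b=3^1·(≡1) mod 3; (2|3)=-1, (1|3)=+1; (−1)^{4·1·1}·(-1)^1·(+1)^4 = -1.
v=31: a=31^6·(≡9), b=31^2·(≡13) mod 31; (9|31)=+1, (13|31)=-1; (−1)^{6·2·15}·(+1)^2·(-1)^6 = +1.
Ram(1430, 3) = {3, 5}; no ℚ_3-point on the conic.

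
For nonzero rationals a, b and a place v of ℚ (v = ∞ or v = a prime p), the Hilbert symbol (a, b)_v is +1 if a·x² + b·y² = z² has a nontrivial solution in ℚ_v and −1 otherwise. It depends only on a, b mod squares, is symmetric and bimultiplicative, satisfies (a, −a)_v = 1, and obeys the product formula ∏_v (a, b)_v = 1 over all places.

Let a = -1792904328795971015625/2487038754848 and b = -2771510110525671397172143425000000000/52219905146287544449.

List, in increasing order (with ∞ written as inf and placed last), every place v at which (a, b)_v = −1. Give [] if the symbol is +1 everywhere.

[3, 5, 13, inf]

(a, b) ≡ (-4290, -330) mod (ℚ^×)²; places V = {2, 3, 5, 7, 11, 13, 17, 23, 29, 31, 43, 47, ∞}.
(a,b)_5: α=7, u≡2; β=11, v≡4 (mod 5); (2|5)=-1, (4|5)=+1; sign (−1)^0·-1^11·+1^7 = -1.
(a,b)_∞: sgn(-4290)=−, sgn(-330)=−, so -1.
(a,b)_7: α=2, u≡4; β=-4, v≡6 (mod 7); (4|7)=+1, (6|7)=-1; sign (−1)^0·+1^-4·-1^2 = +1.
(a,b)_11: α=3, u≡8; β=5, v≡5 (mod 11); (8|11)=-1, (5|11)=+1; sign (−1)^1·-1^5·+1^3 = +1.
(a,b)_13: α=1, u≡6; β=2, v≡6 (mod 13); (6|13)=-1, (6|13)=-1; sign (−1)^0·-1^2·-1^1 = -1.
(a,b)_3: α=1, u≡1; β=5, v≡1 (mod 3); (1|3)=+1, (1|3)=+1; sign (−1)^1·+1^5·+1^1 = -1.
(a,b)_31: α=-2, u≡14; β=-2, v≡24 (mod 31); (14|31)=+1, (24|31)=-1; sign (−1)^0·+1^-2·-1^-2 = +1.
(a,b)_23: α=-4, u≡14; β=-8, v≡20 (mod 23); (14|23)=-1, (20|23)=-1; sign (−1)^0·-1^-8·-1^-4 = +1.
(a,b)_17: α=-2, u≡7; β=-2, v≡12 (mod 17); (7|17)=-1, (12|17)=-1; sign (−1)^0·-1^-2·-1^-2 = +1.
(a,b)_29: α=0, u≡12; β=2, v≡18 (mod 29); (12|29)=-1, (18|29)=-1; sign (−1)^0·-1^2·-1^0 = +1.
(a,b)_2: α=-5, β=9; u≡7, v≡3 (mod 8); ε(u)ε(v)=1·1, αω(v)=-5·1, βω(u)=9·0; sum ≡ 0  ⇒  +1.
(a,b)_43: α=2, u≡10; β=2, v≡17 (mod 43); (10|43)=+1, (17|43)=+1; sign (−1)^0·+1^2·+1^2 = +1.
(a,b)_47: α=4, u≡42; β=6, v≡43 (mod 47); (42|47)=+1, (43|47)=-1; sign (−1)^0·+1^6·-1^4 = +1.
|Ram(-4290, -330)| = 4, even; anisotropic at {3, 5, 13, ∞}.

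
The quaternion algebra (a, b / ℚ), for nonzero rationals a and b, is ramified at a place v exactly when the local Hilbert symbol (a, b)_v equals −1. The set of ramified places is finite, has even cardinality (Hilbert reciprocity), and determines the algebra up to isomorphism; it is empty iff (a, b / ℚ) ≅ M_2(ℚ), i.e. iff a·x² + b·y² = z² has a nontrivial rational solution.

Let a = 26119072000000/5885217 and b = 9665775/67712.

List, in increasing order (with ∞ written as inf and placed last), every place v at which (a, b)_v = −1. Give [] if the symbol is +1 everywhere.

[2, 19]

Mod squares: a ≡ 4056234, b ≡ 238. Check v ∈ {∞, 2, 3, 5, 7, 13, 17, 19, 23}.
v=3: a=3^-9·(≡2), b=3^2·(≡1) mod 3; (2|3)=-1, (1|3)=+1; (−1)^{-9·2·1}·(-1)^2·(+1)^-9 = +1.
v=7: a=7^1·(≡1), b=7^1·(≡5) mod 7; (1|7)=+1, (5|7)=-1; (−1)^{1·1·3}·(+1)^1·(-1)^1 = +1.
v=23: a=23^-1·(≡17), b=23^-2·(≡9) mod 23; (17|23)=-1, (9|23)=+1; (−1)^{-1·-2·11}·(-1)^-2·(+1)^-1 = +1.
v=19: a=19^3·(≡10), b=19^2·(≡18) mod 19; (10|19)=-1, (18|19)=-1; (−1)^{3·2·9}·(-1)^2·(-1)^3 = -1.
v=∞: 4056234 > 0 and 238 > 0  ⇒  (a,b)_∞ = +1.
v=2: v_2(a)=11, v_2(b)=-7; units ≡ 5, 7 (mod 8); ε·ε+αω+βω = 0·1+11·0+-7·1 ≡ 1  ⇒  (a,b)_2 = -1.
v=13: a=13^-1·(≡7), b=13^0·(≡10) mod 13; (7|13)=-1, (10|13)=+1; (−1)^{-1·0·6}·(-1)^0·(+1)^-1 = +1.
v=17: a=17^1·(≡3), b=17^1·(≡10) mod 17; (3|17)=-1, (10|17)=-1; (−1)^{1·1·8}·(-1)^1·(-1)^1 = +1.
v=5: a=5^6·(≡4), b=5^2·(≡3) mod 5; (4|5)=+1, (3|5)=-1; (−1)^{6·2·2}·(+1)^2·(-1)^6 = +1.
|Ram(4056234, 238)| = 2, even; anisotropic at {2, 19}.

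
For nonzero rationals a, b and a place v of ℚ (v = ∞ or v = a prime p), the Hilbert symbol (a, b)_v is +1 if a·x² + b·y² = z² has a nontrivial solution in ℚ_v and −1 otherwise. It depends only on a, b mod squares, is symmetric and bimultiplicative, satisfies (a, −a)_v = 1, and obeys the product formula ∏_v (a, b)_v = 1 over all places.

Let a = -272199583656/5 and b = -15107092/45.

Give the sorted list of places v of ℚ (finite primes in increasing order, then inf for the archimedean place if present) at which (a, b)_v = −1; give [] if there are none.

Mod squares: a ≡ -770, b ≡ -65. Check v ∈ {∞, 2, 3, 5, 7, 11, 13}.
v=13: a=13^2·(≡1), b=13^1·(≡2) mod 13; (1|13)=+1, (2|13)=-1; (−1)^{2·1·6}·(+1)^1·(-1)^2 = +1.
v=7: a=7^5·(≡1), b=7^4·(≡5) mod 7; (1|7)=+1, (5|7)=-1; (−1)^{5·4·3}·(+1)^4·(-1)^5 = -1.
v=3: a=3^2·(≡1), b=3^-2·(≡1) mod 3; (1|3)=+1, (1|3)=+1; (−1)^{2·-2·1}·(+1)^-2·(+1)^2 = +1.
v=5: a=5^-1·(≡4), b=5^-1·(≡2) mod 5; (4|5)=+1, (2|5)=-1; (−1)^{-1·-1·2}·(+1)^-1·(-1)^-1 = -1.
v=∞: -770 < 0 and -65 < 0  ⇒  (a,b)_∞ = -1.
v=2: v_2(a)=3, v_2(b)=2; units ≡ 7, 7 (mod 8); ε·ε+αω+βω = 1·1+3·0+2·0 ≡ 1  ⇒  (a,b)_2 = -1.
v=11: a=11^3·(≡7), b=11^2·(≡9) mod 11; (7|11)=-1, (9|11)=+1; (−1)^{3·2·5}·(-1)^2·(+1)^3 = +1.
Ram(-770, -65) = {2, 5, 7, ∞}; no ℚ_2-point on the conic.

[2, 5, 7, inf]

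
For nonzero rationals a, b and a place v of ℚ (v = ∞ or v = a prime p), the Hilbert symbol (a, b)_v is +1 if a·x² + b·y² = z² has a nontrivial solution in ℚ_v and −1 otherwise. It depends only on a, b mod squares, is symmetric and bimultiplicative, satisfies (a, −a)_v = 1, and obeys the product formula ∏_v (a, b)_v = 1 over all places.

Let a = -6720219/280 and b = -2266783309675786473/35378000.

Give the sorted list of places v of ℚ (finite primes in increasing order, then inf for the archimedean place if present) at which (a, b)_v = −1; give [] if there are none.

(a, b) ≡ (-3570, -165) mod (ℚ^×)²; places V = {2, 3, 5, 7, 11, 13, 17, 19, ∞}.
(a,b)_5: α=-1, u≡1; β=-3, v≡3 (mod 5); (1|5)=+1, (3|5)=-1; sign (−1)^0·+1^-3·-1^-1 = -1.
(a,b)_2: α=-3, β=-4; u≡7, v≡3 (mod 8); ε(u)ε(v)=1·1, αω(v)=-3·1, βω(u)=-4·0; sum ≡ 0  ⇒  +1.
(a,b)_11: α=4, u≡5; β=9, v≡2 (mod 11); (5|11)=+1, (2|11)=-1; sign (−1)^0·+1^9·-1^4 = +1.
(a,b)_∞: sgn(-3570)=−, sgn(-165)=−, so -1.
(a,b)_7: α=-1, u≡1; β=-2, v≡5 (mod 7); (1|7)=+1, (5|7)=-1; sign (−1)^0·+1^-2·-1^-1 = -1.
(a,b)_13: α=0, u≡2; β=2, v≡10 (mod 13); (2|13)=-1, (10|13)=+1; sign (−1)^0·-1^2·+1^0 = +1.
(a,b)_3: α=3, u≡1; β=9, v≡2 (mod 3); (1|3)=+1, (2|3)=-1; sign (−1)^1·+1^9·-1^3 = +1.
(a,b)_17: α=1, u≡12; β=2, v≡6 (mod 17); (12|17)=-1, (6|17)=-1; sign (−1)^0·-1^2·-1^1 = -1.
(a,b)_19: α=0, u≡18; β=-2, v≡4 (mod 19); (18|19)=-1, (4|19)=+1; sign (−1)^0·-1^-2·+1^0 = +1.
(-3570, -165 / ℚ) ramifies at {5, 7, 17, ∞}: a division algebra.

[5, 7, 17, inf]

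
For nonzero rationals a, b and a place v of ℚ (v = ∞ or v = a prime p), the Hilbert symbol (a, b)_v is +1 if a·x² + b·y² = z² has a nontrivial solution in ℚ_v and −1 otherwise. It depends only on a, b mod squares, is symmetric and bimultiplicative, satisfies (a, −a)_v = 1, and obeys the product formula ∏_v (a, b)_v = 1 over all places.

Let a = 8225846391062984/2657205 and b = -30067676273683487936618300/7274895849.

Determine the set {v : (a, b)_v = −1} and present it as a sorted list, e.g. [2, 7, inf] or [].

Mod squares: a ≡ 439930, b ≡ -23. Check v ∈ {∞, 2, 3, 5, 13, 17, 23, 29, 37, 41}.
v=2: v_2(a)=3, v_2(b)=2; units ≡ 5, 1 (mod 8); ε·ε+αω+βω = 0·0+3·0+2·1 ≡ 0  ⇒  (a,b)_2 = +1.
v=23: a=23^4·(≡2), b=23^5·(≡11) mod 23; (2|23)=+1, (11|23)=-1; (−1)^{4·5·11}·(+1)^5·(-1)^4 = +1.
v=5: a=5^-1·(≡4), b=5^2·(≡2) mod 5; (4|5)=+1, (2|5)=-1; (−1)^{-1·2·2}·(+1)^2·(-1)^-1 = -1.
v=∞: 439930 > 0 and -23 < 0  ⇒  (a,b)_∞ = +1.
v=37: a=37^1·(≡22), b=37^2·(≡17) mod 37; (22|37)=-1, (17|37)=-1; (−1)^{1·2·18}·(-1)^2·(-1)^1 = -1.
v=29: a=29^1·(≡18), b=29^2·(≡5) mod 29; (18|29)=-1, (5|29)=+1; (−1)^{1·2·14}·(-1)^2·(+1)^1 = +1.
v=17: a=17^4·(≡2), b=17^6·(≡10) mod 17; (2|17)=+1, (10|17)=-1; (−1)^{4·6·8}·(+1)^6·(-1)^4 = +1.
v=13: a=13^0·(≡12), b=13^-2·(≡1) mod 13; (12|13)=+1, (1|13)=+1; (−1)^{0·-2·6}·(+1)^-2·(+1)^0 = +1.
v=41: a=41^1·(≡13), b=41^2·(≡9) mod 41; (13|41)=-1, (9|41)=+1; (−1)^{1·2·20}·(-1)^2·(+1)^1 = +1.
v=3: a=3^-12·(≡1), b=3^-16·(≡1) mod 3; (1|3)=+1, (1|3)=+1; (−1)^{-12·-16·1}·(+1)^-16·(+1)^-12 = +1.
(439930, -23 / ℚ) ramifies at {5, 37}: a division algebra.

[5, 37]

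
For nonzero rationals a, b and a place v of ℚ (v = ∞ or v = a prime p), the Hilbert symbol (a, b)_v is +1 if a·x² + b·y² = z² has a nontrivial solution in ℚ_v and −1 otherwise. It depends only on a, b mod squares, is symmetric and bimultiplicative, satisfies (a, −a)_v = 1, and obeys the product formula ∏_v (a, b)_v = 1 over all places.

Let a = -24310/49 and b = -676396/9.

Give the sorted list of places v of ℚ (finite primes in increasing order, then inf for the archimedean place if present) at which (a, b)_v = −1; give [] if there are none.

[2, 13, 29, inf]

Mod squares: a ≡ -24310, b ≡ -3451. Check v ∈ {∞, 2, 3, 5, 7, 11, 13, 17, 29}.
v=7: a=7^-2·(≡1), b=7^3·(≡1) mod 7; (1|7)=+1, (1|7)=+1; (−1)^{-2·3·3}·(+1)^3·(+1)^-2 = +1.
v=2: v_2(a)=1, v_2(b)=2; units ≡ 5, 5 (mod 8); ε·ε+αω+βω = 0·0+1·1+2·1 ≡ 1  ⇒  (a,b)_2 = -1.
v=17: a=17^1·(≡1), b=17^1·(≡1) mod 17; (1|17)=+1, (1|17)=+1; (−1)^{1·1·8}·(+1)^1·(+1)^1 = +1.
v=5: a=5^1·(≡2), b=5^0·(≡1) mod 5; (2|5)=-1, (1|5)=+1; (−1)^{1·0·2}·(-1)^0·(+1)^1 = +1.
v=11: a=11^1·(≡9), b=11^0·(≡3) mod 11; (9|11)=+1, (3|11)=+1; (−1)^{1·0·5}·(+1)^0·(+1)^1 = +1.
v=29: a=29^0·(≡17), b=29^1·(≡12) mod 29; (17|29)=-1, (12|29)=-1; (−1)^{0·1·14}·(-1)^1·(-1)^0 = -1.
v=13: a=13^1·(≡8), b=13^0·(≡8) mod 13; (8|13)=-1, (8|13)=-1; (−1)^{1·0·6}·(-1)^0·(-1)^1 = -1.
v=∞: -24310 < 0 and -3451 < 0  ⇒  (a,b)_∞ = -1.
v=3: a=3^0·(≡2), b=3^-2·(≡2) mod 3; (2|3)=-1, (2|3)=-1; (−1)^{0·-2·1}·(-1)^-2·(-1)^0 = +1.
(-24310, -3451 / ℚ) ramifies at {2, 13, 29, ∞}: a division algebra.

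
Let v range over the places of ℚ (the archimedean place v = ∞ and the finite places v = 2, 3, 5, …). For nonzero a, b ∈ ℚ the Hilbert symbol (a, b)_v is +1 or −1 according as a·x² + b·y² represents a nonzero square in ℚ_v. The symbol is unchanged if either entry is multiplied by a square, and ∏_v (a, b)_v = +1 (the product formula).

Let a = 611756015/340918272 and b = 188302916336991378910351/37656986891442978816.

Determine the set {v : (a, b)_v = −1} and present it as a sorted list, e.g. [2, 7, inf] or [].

(a, b) ≡ (4030, 31) mod (ℚ^×)²; places V = {2, 3, 5, 7, 13, 17, 19, 29, 31, ∞}.
(a,b)_31: α=1, u≡11; β=3, v≡7 (mod 31); (11|31)=-1, (7|31)=+1; sign (−1)^1·-1^3·+1^1 = +1.
(a,b)_17: α=-2, u≡16; β=-4, v≡10 (mod 17); (16|17)=+1, (10|17)=-1; sign (−1)^0·+1^-4·-1^-2 = +1.
(a,b)_7: α=0, u≡5; β=4, v≡5 (mod 7); (5|7)=-1, (5|7)=-1; sign (−1)^0·-1^4·-1^0 = +1.
(a,b)_29: α=2, u≡13; β=4, v≡15 (mod 29); (13|29)=+1, (15|29)=-1; sign (−1)^0·+1^4·-1^2 = +1.
(a,b)_∞: sgn(4030)=+, sgn(31)=+, so +1.
(a,b)_2: α=-17, β=-36; u≡7, v≡7 (mod 8); ε(u)ε(v)=1·1, αω(v)=-17·0, βω(u)=-36·0; sum ≡ 1  ⇒  -1.
(a,b)_3: α=-2, u≡1; β=-8, v≡1 (mod 3); (1|3)=+1, (1|3)=+1; sign (−1)^0·+1^-8·+1^-2 = +1.
(a,b)_19: α=2, u≡14; β=4, v≡3 (mod 19); (14|19)=-1, (3|19)=-1; sign (−1)^0·-1^4·-1^2 = +1.
(a,b)_13: α=1, u≡11; β=4, v≡11 (mod 13); (11|13)=-1, (11|13)=-1; sign (−1)^0·-1^4·-1^1 = -1.
(a,b)_5: α=1, u≡4; β=0, v≡1 (mod 5); (4|5)=+1, (1|5)=+1; sign (−1)^0·+1^0·+1^1 = +1.
|Ram(4030, 31)| = 2, even; anisotropic at {2, 13}.

[2, 13]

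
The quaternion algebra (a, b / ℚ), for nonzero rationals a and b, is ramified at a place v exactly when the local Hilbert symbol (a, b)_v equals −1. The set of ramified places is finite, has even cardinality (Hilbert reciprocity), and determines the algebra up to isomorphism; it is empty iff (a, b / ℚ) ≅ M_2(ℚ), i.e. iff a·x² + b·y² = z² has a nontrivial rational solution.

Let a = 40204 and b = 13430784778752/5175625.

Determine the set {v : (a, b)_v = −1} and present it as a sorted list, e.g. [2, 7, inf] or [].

Mod squares: a ≡ 19, b ≡ 1938. Check v ∈ {∞, 2, 3, 5, 7, 11, 13, 17, 19, 23, 43}.
v=11: a=11^0·(≡10), b=11^4·(≡7) mod 11; (10|11)=-1, (7|11)=-1; (−1)^{0·4·5}·(-1)^4·(-1)^0 = +1.
v=3: a=3^0·(≡1), b=3^1·(≡1) mod 3; (1|3)=+1, (1|3)=+1; (−1)^{0·1·1}·(+1)^1·(+1)^0 = +1.
v=∞: 19 > 0 and 1938 > 0  ⇒  (a,b)_∞ = +1.
v=43: a=43^0·(≡42), b=43^2·(≡19) mod 43; (42|43)=-1, (19|43)=-1; (−1)^{0·2·21}·(-1)^2·(-1)^0 = +1.
v=2: v_2(a)=2, v_2(b)=9; units ≡ 3, 1 (mod 8); ε·ε+αω+βω = 1·0+2·0+9·1 ≡ 1  ⇒  (a,b)_2 = -1.
v=19: a=19^1·(≡7), b=19^1·(≡9) mod 19; (7|19)=+1, (9|19)=+1; (−1)^{1·1·9}·(+1)^1·(+1)^1 = -1.
v=13: a=13^0·(≡8), b=13^-2·(≡12) mod 13; (8|13)=-1, (12|13)=+1; (−1)^{0·-2·6}·(-1)^-2·(+1)^0 = +1.
v=23: a=23^2·(≡7), b=23^0·(≡9) mod 23; (7|23)=-1, (9|23)=+1; (−1)^{2·0·11}·(-1)^0·(+1)^2 = +1.
v=7: a=7^0·(≡3), b=7^-2·(≡6) mod 7; (3|7)=-1, (6|7)=-1; (−1)^{0·-2·3}·(-1)^-2·(-1)^0 = +1.
v=17: a=17^0·(≡16), b=17^1·(≡7) mod 17; (16|17)=+1, (7|17)=-1; (−1)^{0·1·8}·(+1)^1·(-1)^0 = +1.
v=5: a=5^0·(≡4), b=5^-4·(≡2) mod 5; (4|5)=+1, (2|5)=-1; (−1)^{0·-4·2}·(+1)^-4·(-1)^0 = +1.
|Ram(19, 1938)| = 2, even; anisotropic at {2, 19}.

[2, 19]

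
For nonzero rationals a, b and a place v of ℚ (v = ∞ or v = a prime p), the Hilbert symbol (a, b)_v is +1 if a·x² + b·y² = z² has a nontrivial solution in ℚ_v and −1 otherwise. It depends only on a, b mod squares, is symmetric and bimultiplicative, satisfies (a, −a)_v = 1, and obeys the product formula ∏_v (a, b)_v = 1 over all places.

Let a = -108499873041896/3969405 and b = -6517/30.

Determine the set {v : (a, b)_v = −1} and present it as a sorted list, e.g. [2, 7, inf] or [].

Mod squares: a ≡ -1330, b ≡ -3990. Check v ∈ {∞, 2, 3, 5, 7, 11, 19}.
v=3: a=3^-8·(≡2), b=3^-1·(≡2) mod 3; (2|3)=-1, (2|3)=-1; (−1)^{-8·-1·1}·(-1)^-1·(-1)^-8 = -1.
v=5: a=5^-1·(≡4), b=5^-1·(≡3) mod 5; (4|5)=+1, (3|5)=-1; (−1)^{-1·-1·2}·(+1)^-1·(-1)^-1 = -1.
v=∞: -1330 < 0 and -3990 < 0  ⇒  (a,b)_∞ = -1.
v=2: v_2(a)=3, v_2(b)=-1; units ≡ 7, 5 (mod 8); ε·ε+αω+βω = 1·0+3·1+-1·0 ≡ 1  ⇒  (a,b)_2 = -1.
v=7: a=7^11·(≡6), b=7^3·(≡1) mod 7; (6|7)=-1, (1|7)=+1; (−1)^{11·3·3}·(-1)^3·(+1)^11 = +1.
v=19: a=19^3·(≡7), b=19^1·(≡12) mod 19; (7|19)=+1, (12|19)=-1; (−1)^{3·1·9}·(+1)^1·(-1)^3 = +1.
v=11: a=11^-2·(≡9), b=11^0·(≡9) mod 11; (9|11)=+1, (9|11)=+1; (−1)^{-2·0·5}·(+1)^0·(+1)^-2 = +1.
|Ram(-1330, -3990)| = 4, even; anisotropic at {2, 3, 5, ∞}.

[2, 3, 5, inf]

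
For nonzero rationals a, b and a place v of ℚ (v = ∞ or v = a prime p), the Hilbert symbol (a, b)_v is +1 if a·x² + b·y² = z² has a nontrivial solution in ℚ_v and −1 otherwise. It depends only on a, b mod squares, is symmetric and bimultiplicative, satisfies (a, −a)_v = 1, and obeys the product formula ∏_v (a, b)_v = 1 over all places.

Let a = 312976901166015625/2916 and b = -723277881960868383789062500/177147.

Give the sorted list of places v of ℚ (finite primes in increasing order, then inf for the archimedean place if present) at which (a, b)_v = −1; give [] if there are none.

[5, 11]

(a, b) ≡ (385, -3) mod (ℚ^×)²; places V = {2, 3, 5, 7, 11, 19, ∞}.
(a,b)_11: α=1, u≡10; β=2, v≡6 (mod 11); (10|11)=-1, (6|11)=-1; sign (−1)^0·-1^2·-1^1 = -1.
(a,b)_3: α=-6, u≡1; β=-11, v≡2 (mod 3); (1|3)=+1, (2|3)=-1; sign (−1)^0·+1^-11·-1^-6 = +1.
(a,b)_∞: sgn(385)=+, sgn(-3)=−, so +1.
(a,b)_7: α=9, u≡3; β=14, v≡1 (mod 7); (3|7)=-1, (1|7)=+1; sign (−1)^0·-1^14·+1^9 = +1.
(a,b)_5: α=9, u≡2; β=14, v≡2 (mod 5); (2|5)=-1, (2|5)=-1; sign (−1)^0·-1^14·-1^9 = -1.
(a,b)_2: α=-2, β=2; u≡1, v≡5 (mod 8); ε(u)ε(v)=0·0, αω(v)=-2·1, βω(u)=2·0; sum ≡ 0  ⇒  +1.
(a,b)_19: α=2, u≡16; β=2, v≡4 (mod 19); (16|19)=+1, (4|19)=+1; sign (−1)^0·+1^2·+1^2 = +1.
(385, -3 / ℚ) ramifies at {5, 11}: a division algebra.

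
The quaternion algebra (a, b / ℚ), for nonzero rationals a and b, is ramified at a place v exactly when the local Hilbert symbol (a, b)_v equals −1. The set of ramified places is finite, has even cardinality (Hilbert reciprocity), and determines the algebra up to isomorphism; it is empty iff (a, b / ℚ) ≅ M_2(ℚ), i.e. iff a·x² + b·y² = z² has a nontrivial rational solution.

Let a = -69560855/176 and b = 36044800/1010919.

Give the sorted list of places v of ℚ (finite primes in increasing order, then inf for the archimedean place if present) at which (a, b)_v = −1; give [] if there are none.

[2, 3, 5, 13]

(a, b) ≡ (-5005, 858) mod (ℚ^×)²; places V = {2, 3, 5, 7, 11, 13, 17, 23, ∞}.
(a,b)_7: α=1, u≡5; β=-2, v≡4 (mod 7); (5|7)=-1, (4|7)=+1; sign (−1)^0·-1^-2·+1^1 = +1.
(a,b)_5: α=1, u≡4; β=2, v≡3 (mod 5); (4|5)=+1, (3|5)=-1; sign (−1)^0·+1^2·-1^1 = -1.
(a,b)_∞: sgn(-5005)=−, sgn(858)=+, so +1.
(a,b)_23: α=2, u≡12; β=-2, v≡14 (mod 23); (12|23)=+1, (14|23)=-1; sign (−1)^0·+1^-2·-1^2 = +1.
(a,b)_2: α=-4, β=17; u≡3, v≡5 (mod 8); ε(u)ε(v)=1·0, αω(v)=-4·1, βω(u)=17·1; sum ≡ 1  ⇒  -1.
(a,b)_17: α=2, u≡7; β=0, v≡15 (mod 17); (7|17)=-1, (15|17)=+1; sign (−1)^0·-1^0·+1^2 = +1.
(a,b)_13: α=1, u≡8; β=-1, v≡9 (mod 13); (8|13)=-1, (9|13)=+1; sign (−1)^0·-1^-1·+1^1 = -1.
(a,b)_3: α=0, u≡2; β=-1, v≡1 (mod 3); (2|3)=-1, (1|3)=+1; sign (−1)^0·-1^-1·+1^0 = -1.
(a,b)_11: α=-1, u≡2; β=1, v≡4 (mod 11); (2|11)=-1, (4|11)=+1; sign (−1)^1·-1^1·+1^-1 = +1.
(-5005, 858 / ℚ) ramifies at {2, 3, 5, 13}: a division algebra.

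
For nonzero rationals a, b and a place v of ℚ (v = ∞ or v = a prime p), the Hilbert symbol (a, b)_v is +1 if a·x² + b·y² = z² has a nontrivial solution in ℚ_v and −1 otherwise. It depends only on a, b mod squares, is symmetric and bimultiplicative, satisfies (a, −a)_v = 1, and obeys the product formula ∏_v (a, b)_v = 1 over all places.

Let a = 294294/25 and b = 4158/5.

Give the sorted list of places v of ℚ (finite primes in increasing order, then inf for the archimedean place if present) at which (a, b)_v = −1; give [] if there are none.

(a, b) ≡ (6006, 2310) mod (ℚ^×)²; places V = {2, 3, 5, 7, 11, 13, ∞}.
(a,b)_3: α=1, u≡1; β=3, v≡2 (mod 3); (1|3)=+1, (2|3)=-1; sign (−1)^1·+1^3·-1^1 = +1.
(a,b)_7: α=3, u≡1; β=1, v≡4 (mod 7); (1|7)=+1, (4|7)=+1; sign (−1)^1·+1^1·+1^3 = -1.
(a,b)_13: α=1, u≡8; β=0, v≡10 (mod 13); (8|13)=-1, (10|13)=+1; sign (−1)^0·-1^0·+1^1 = +1.
(a,b)_∞: sgn(6006)=+, sgn(2310)=+, so +1.
(a,b)_5: α=-2, u≡4; β=-1, v≡3 (mod 5); (4|5)=+1, (3|5)=-1; sign (−1)^0·+1^-1·-1^-2 = +1.
(a,b)_2: α=1, β=1; u≡3, v≡3 (mod 8); ε(u)ε(v)=1·1, αω(v)=1·1, βω(u)=1·1; sum ≡ 1  ⇒  -1.
(a,b)_11: α=1, u≡8; β=1, v≡3 (mod 11); (8|11)=-1, (3|11)=+1; sign (−1)^1·-1^1·+1^1 = +1.
Ram(6006, 2310) = {2, 7}; no ℚ_2-point on the conic.

[2, 7]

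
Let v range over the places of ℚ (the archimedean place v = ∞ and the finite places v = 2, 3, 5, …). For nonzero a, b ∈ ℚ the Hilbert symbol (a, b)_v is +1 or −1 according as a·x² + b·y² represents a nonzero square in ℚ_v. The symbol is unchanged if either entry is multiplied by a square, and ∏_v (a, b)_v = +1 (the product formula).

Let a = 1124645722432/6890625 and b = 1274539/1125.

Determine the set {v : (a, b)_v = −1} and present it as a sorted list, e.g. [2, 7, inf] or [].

(a, b) ≡ (37, 95) mod (ℚ^×)²; places V = {2, 3, 5, 7, 19, 31, 37, ∞}.
(a,b)_3: α=-2, u≡1; β=-2, v≡2 (mod 3); (1|3)=+1, (2|3)=-1; sign (−1)^0·+1^-2·-1^-2 = +1.
(a,b)_2: α=6, β=0; u≡5, v≡7 (mod 8); ε(u)ε(v)=0·1, αω(v)=6·0, βω(u)=0·1; sum ≡ 0  ⇒  +1.
(a,b)_7: α=-2, u≡4; β=2, v≡4 (mod 7); (4|7)=+1, (4|7)=+1; sign (−1)^0·+1^2·+1^-2 = +1.
(a,b)_19: α=2, u≡2; β=1, v≡17 (mod 19); (2|19)=-1, (17|19)=+1; sign (−1)^0·-1^1·+1^2 = -1.
(a,b)_∞: sgn(37)=+, sgn(95)=+, so +1.
(a,b)_31: α=2, u≡12; β=0, v≡4 (mod 31); (12|31)=-1, (4|31)=+1; sign (−1)^0·-1^0·+1^2 = +1.
(a,b)_37: α=3, u≡33; β=2, v≡30 (mod 37); (33|37)=+1, (30|37)=+1; sign (−1)^0·+1^2·+1^3 = +1.
(a,b)_5: α=-6, u≡2; β=-3, v≡1 (mod 5); (2|5)=-1, (1|5)=+1; sign (−1)^0·-1^-3·+1^-6 = -1.
Ram(37, 95) = {5, 19}; no ℚ_5-point on the conic.

[5, 19]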